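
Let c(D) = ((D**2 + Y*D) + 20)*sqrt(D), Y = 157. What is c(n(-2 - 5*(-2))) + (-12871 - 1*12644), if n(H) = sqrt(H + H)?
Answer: -24187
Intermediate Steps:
n(H) = sqrt(2)*sqrt(H) (n(H) = sqrt(2*H) = sqrt(2)*sqrt(H))
c(D) = sqrt(D)*(20 + D**2 + 157*D) (c(D) = ((D**2 + 157*D) + 20)*sqrt(D) = (20 + D**2 + 157*D)*sqrt(D) = sqrt(D)*(20 + D**2 + 157*D))
c(n(-2 - 5*(-2))) + (-12871 - 1*12644) = sqrt(sqrt(2)*sqrt(-2 - 5*(-2)))*(20 + (sqrt(2)*sqrt(-2 - 5*(-2)))**2 + 157*(sqrt(2)*sqrt(-2 - 5*(-2)))) + (-12871 - 1*12644) = sqrt(sqrt(2)*sqrt(-2 + 10))*(20 + (sqrt(2)*sqrt(-2 + 10))**2 + 157*(sqrt(2)*sqrt(-2 + 10))) + (-12871 - 12644) = sqrt(sqrt(2)*sqrt(8))*(20 + (sqrt(2)*sqrt(8))**2 + 157*(sqrt(2)*sqrt(8))) - 25515 = sqrt(sqrt(2)*(2*sqrt(2)))*(20 + (sqrt(2)*(2*sqrt(2)))**2 + 157*(sqrt(2)*(2*sqrt(2)))) - 25515 = sqrt(4)*(20 + 4**2 + 157*4) - 25515 = 2*(20 + 16 + 628) - 25515 = 2*664 - 25515 = 1328 - 25515 = -24187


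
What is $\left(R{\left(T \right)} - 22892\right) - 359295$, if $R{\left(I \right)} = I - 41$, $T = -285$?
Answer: $-382513$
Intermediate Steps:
$R{\left(I \right)} = -41 + I$
$\left(R{\left(T \right)} - 22892\right) - 359295 = \left(\left(-41 - 285\right) - 22892\right) - 359295 = \left(-326 - 22892\right) - 359295 = -23218 - 359295 = -382513$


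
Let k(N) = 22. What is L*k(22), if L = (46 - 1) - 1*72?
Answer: -594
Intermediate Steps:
L = -27 (L = 45 - 72 = -27)
L*k(22) = -27*22 = -594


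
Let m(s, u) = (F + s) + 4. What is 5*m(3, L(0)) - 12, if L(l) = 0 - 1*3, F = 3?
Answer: 38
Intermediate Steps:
L(l) = -3 (L(l) = 0 - 3 = -3)
m(s, u) = 7 + s (m(s, u) = (3 + s) + 4 = 7 + s)
5*m(3, L(0)) - 12 = 5*(7 + 3) - 12 = 5*10 - 12 = 50 - 12 = 38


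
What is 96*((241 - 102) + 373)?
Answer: 49152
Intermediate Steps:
96*((241 - 102) + 373) = 96*(139 + 373) = 96*512 = 49152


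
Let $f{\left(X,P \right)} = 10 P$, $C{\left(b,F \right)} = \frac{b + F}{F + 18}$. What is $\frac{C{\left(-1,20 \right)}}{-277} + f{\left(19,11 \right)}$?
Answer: $\frac{60939}{554} \approx 110.0$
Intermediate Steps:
$C{\left(b,F \right)} = \frac{F + b}{18 + F}$
$\frac{C{\left(-1,20 \right)}}{-277} + f{\left(19,11 \right)} = \frac{\frac{1}{18 + 20} \left(20 - 1\right)}{-277} + 10 \cdot 11 = \frac{1}{38} \cdot 19 \left(- \frac{1}{277}\right) + 110 = \frac{1}{2} \left(- \frac{1}{277}\right) + 110 = - \frac{1}{554} + 110 = \frac{60939}{554}$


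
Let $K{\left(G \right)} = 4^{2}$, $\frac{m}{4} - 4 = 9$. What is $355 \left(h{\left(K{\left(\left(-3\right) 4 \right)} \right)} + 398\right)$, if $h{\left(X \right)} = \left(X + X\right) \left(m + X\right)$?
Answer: $913770$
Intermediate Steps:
$m = 52$ ($m = 16 + 4 \cdot 9 = 16 + 36 = 52$)
$K{\left(G \right)} = 16$
$h{\left(X \right)} = 2 X \left(52 + X\right)$ ($h{\left(X \right)} = \left(X + X\right) \left(52 + X\right) = 2 X \left(52 + X\right)$)
$355 \left(h{\left(K{\left(\left(-3\right) 4 \right)} \right)} + 398\right) = 355 \left(2 \cdot 16 \left(52 + 16\right) + 398\right) = 355 \left(2 \cdot 16 \cdot 68 + 398\right) = 355 \left(2176 + 398\right) = 355 \cdot 2574 = 913770$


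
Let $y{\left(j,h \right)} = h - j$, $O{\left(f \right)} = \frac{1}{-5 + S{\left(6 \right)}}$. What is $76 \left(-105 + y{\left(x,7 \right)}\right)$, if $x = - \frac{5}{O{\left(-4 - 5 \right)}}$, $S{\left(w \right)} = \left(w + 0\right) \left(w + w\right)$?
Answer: $18012$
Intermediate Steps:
$S{\left(w \right)} = 2 w^{2}$ ($S{\left(w \right)} = w 2 w = 2 w^{2}$)
$O{\left(f \right)} = \frac{1}{67}$ ($O{\left(f \right)} = \frac{1}{-5 + 2 \cdot 6^{2}} = \frac{1}{-5 + 2 \cdot 36} = \frac{1}{-5 + 72} = \frac{1}{67}$)
$x = -335$ ($x = - 5 \frac{1}{\frac{1}{67}} = \left(-5\right) 67 = -335$)
$76 \left(-105 + y{\left(x,7 \right)}\right) = 76 \left(-105 + \left(7 - -335\right)\right) = 76 \left(-105 + \left(7 + 335\right)\right) = 76 \left(-105 + 342\right) = 76 \cdot 237 = 18012$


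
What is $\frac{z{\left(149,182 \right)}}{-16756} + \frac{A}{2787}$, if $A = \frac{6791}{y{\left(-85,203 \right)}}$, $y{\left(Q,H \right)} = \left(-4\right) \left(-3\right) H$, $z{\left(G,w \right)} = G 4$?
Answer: $- \frac{983133169}{28439673948} \approx -0.034569$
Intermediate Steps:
$z{\left(G,w \right)} = 4 G$
$y{\left(Q,H \right)} = 12 H$
$A = \frac{6791}{2436}$ ($A = \frac{6791}{12 \cdot 203} = \frac{6791}{2436} \approx 2.7878$)
$\frac{z{\left(149,182 \right)}}{-16756} + \frac{A}{2787} = \frac{4 \cdot 149}{-16756} + \frac{6791}{2436 \cdot 2787} = 596 \left(- \frac{1}{16756}\right) + \frac{6791}{2436} \cdot \frac{1}{2787} = - \frac{149}{4189} + \frac{6791}{6789132} = - \frac{983133169}{28439673948}$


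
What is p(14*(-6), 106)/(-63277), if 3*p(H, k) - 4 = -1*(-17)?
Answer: -7/63277 ≈ -0.00011062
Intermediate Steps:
p(H, k) = 7 (p(H, k) = 4/3 + (-1*(-17))/3 = 4/3 + (1/3)*17 = 4/3 + 17/3 = 7)
p(14*(-6), 106)/(-63277) = 7/(-63277) = 7*(-1/63277) = -7/63277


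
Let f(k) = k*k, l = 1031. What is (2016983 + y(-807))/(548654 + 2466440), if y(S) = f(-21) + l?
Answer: 2018455/3015094 ≈ 0.66945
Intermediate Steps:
f(k) = k²
y(S) = 1472 (y(S) = (-21)² + 1031 = 441 + 1031 = 1472)
(2016983 + y(-807))/(548654 + 2466440) = (2016983 + 1472)/(548654 + 2466440) = 2018455/3015094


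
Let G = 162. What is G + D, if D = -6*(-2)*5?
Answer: 222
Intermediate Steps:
D = 60 (D = 12*5 = 60)
G + D = 162 + 60 = 222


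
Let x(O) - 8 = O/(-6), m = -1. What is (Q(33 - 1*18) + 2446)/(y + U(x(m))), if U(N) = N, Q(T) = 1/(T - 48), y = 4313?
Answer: 161434/285197 ≈ 0.56604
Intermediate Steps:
Q(T) = 1/(-48 + T)
x(O) = 8 - O/6 (x(O) = 8 + O/(-6) = 8 + O*(-⅙) = 8 - O/6)
(Q(33 - 1*18) + 2446)/(y + U(x(m))) = (1/(-48 + (33 - 1*18)) + 2446)/(4313 + (8 - ⅙*(-1))) = (1/(-48 + (33 - 18)) + 2446)/(4313 + (8 + ⅙)) = (1/(-48 + 15) + 2446)/(4313 + 49/6) = (1/(-33) + 2446)/(25927/6) = (-1/33 + 2446)*(6/25927) = (80717/33)*(6/25927) = 161434/285197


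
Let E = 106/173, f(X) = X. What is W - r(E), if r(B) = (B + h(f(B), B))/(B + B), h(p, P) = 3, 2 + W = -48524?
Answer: -10288137/212 ≈ -48529.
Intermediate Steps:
W = -48526 (W = -2 - 48524 = -48526)
E = 106/173 (E = 106*(1/173) = 106/173 ≈ 0.61272)
r(B) = (3 + B)/(2*B) (r(B) = (B + 3)/(B + B) = (3 + B)/((2*B)) = (3 + B)*(1/(2*B)) = (3 + B)/(2*B))
W - r(E) = -48526 - (3 + 106/173)/(2*106/173) = -48526 - 173*625/(2*106*173) = -48526 - 1*625/212 = -48526 - 625/212 = -10288137/212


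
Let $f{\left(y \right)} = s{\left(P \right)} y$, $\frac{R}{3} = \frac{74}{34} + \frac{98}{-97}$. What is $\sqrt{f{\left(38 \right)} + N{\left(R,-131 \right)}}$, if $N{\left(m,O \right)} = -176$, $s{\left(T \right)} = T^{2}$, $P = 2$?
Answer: $2 i \sqrt{6} \approx 4.899 i$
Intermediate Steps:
$R = \frac{5769}{1649}$ ($R = 3 \left(\frac{74}{34} + \frac{98}{-97}\right) = 3 \left(74 \cdot \frac{1}{34} + 98 \left(- \frac{1}{97}\right)\right) = 3 \left(\frac{37}{17} - \frac{98}{97}\right) = 3 \cdot \frac{1923}{1649} = \frac{5769}{1649} \approx 3.4985$)
$f{\left(y \right)} = 4 y$ ($f{\left(y \right)} = 2^{2} y = 4 y$)
$\sqrt{f{\left(38 \right)} + N{\left(R,-131 \right)}} = \sqrt{4 \cdot 38 - 176} = \sqrt{152 - 176} = \sqrt{-24} = 2 i \sqrt{6}$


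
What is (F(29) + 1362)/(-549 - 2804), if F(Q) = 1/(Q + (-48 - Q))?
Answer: -65375/160944 ≈ -0.40620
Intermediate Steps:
F(Q) = -1/48 (F(Q) = 1/(-48) = -1/48)
(F(29) + 1362)/(-549 - 2804) = (-1/48 + 1362)/(-549 - 2804) = (65375/48)/(-3353) = (65375/48)*(-1/3353) = -65375/160944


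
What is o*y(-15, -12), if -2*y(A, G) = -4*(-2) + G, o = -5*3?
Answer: -30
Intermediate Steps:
o = -15
y(A, G) = -4 - G/2 (y(A, G) = -(-4*(-2) + G)/2 = -(8 + G)/2 = -4 - G/2)
o*y(-15, -12) = -15*(-4 - 1/2*(-12)) = -15*(-4 + 6) = -15*2 = -30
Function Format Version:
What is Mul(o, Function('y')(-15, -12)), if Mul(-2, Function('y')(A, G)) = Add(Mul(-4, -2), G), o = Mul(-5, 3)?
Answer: -30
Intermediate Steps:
o = -15
Function('y')(A, G) = Add(-4, Mul(Rational(-1, 2), G)) (Function('y')(A, G) = Mul(Rational(-1, 2), Add(Mul(-4, -2), G)) = Mul(Rational(-1, 2), Add(8, G)) = Add(-4, Mul(Rational(-1, 2), G)))
Mul(o, Function('y')(-15, -12)) = Mul(-15, Add(-4, Mul(Rational(-1, 2), -12))) = Mul(-15, Add(-4, 6)) = Mul(-15, 2) = -30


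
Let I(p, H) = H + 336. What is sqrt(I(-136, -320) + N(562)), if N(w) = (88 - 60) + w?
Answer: sqrt(606) ≈ 24.617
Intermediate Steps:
I(p, H) = 336 + H
N(w) = 28 + w
sqrt(I(-136, -320) + N(562)) = sqrt((336 - 320) + (28 + 562)) = sqrt(16 + 590) = sqrt(606)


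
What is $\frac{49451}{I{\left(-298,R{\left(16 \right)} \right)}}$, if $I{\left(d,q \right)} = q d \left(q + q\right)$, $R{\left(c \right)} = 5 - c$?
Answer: $- \frac{49451}{72116} \approx -0.68571$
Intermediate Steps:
$I{\left(d,q \right)} = 2 d q^{2}$ ($I{\left(d,q \right)} = d q 2 q = 2 d q^{2}$)
$\frac{49451}{I{\left(-298,R{\left(16 \right)} \right)}} = \frac{49451}{2 \left(-298\right) \left(5 - 16\right)^{2}} = \frac{49451}{2 \left(-298\right) \left(-11\right)^{2}} = \frac{49451}{2 \left(-298\right) 121} = \frac{49451}{-72116} = 49451 \left(- \frac{1}{72116}\right) = - \frac{49451}{72116}$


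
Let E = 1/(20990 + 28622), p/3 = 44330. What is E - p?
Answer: -6597899879/49612 ≈ -1.3299e+5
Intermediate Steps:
p = 132990 (p = 3*44330 = 132990)
E = 1/49612 ≈ 2.0156e-5
E - p = 1/49612 - 1*132990 = 1/49612 - 132990 = -6597899879/49612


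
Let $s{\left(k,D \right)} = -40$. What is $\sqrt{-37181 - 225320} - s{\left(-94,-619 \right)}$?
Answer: $40 + i \sqrt{262501} \approx 40.0 + 512.35 i$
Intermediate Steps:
$\sqrt{-37181 - 225320} - s{\left(-94,-619 \right)} = \sqrt{-37181 - 225320} - -40 = \sqrt{-262501} + 40 = i \sqrt{262501} + 40 = 40 + i \sqrt{262501}$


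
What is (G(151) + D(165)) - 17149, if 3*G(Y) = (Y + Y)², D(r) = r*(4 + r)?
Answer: 123412/3 ≈ 41137.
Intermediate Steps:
G(Y) = 4*Y²/3 (G(Y) = (Y + Y)²/3 = (2*Y)²/3 = (4*Y²)/3 = 4*Y²/3)
(G(151) + D(165)) - 17149 = ((4/3)*151² + 165*(4 + 165)) - 17149 = ((4/3)*22801 + 165*169) - 17149 = (91204/3 + 27885) - 17149 = 174859/3 - 17149 = 123412/3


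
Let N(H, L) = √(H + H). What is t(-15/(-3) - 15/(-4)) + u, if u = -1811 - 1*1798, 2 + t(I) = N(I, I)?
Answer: -3611 + √70/2 ≈ -3606.8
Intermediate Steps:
N(H, L) = √2*√H (N(H, L) = √(2*H) = √2*√H)
t(I) = -2 + √2*√I
u = -3609 (u = -1811 - 1798 = -3609)
t(-15/(-3) - 15/(-4)) + u = (-2 + √2*√(-15/(-3) - 15/(-4))) - 3609 = (-2 + √2*√(-15*(-⅓) - 15*(-¼))) - 3609 = (-2 + √2*√(5 + 15/4)) - 3609 = (-2 + √2*√(35/4)) - 3609 = (-2 + √2*(√35/2)) - 3609 = (-2 + √70/2) - 3609 = -3611 + √70/2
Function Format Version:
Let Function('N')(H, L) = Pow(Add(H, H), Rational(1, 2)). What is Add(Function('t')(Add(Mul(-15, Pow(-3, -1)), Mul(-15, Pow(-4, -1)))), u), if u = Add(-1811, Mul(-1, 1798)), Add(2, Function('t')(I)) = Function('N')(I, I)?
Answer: Add(-3611, Mul(Rational(1, 2), Pow(70, Rational(1, 2)))) ≈ -3606.8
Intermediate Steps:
Function('N')(H, L) = Mul(Pow(2, Rational(1, 2)), Pow(H, Rational(1, 2))) (Function('N')(H, L) = Pow(Mul(2, H), Rational(1, 2)) = Mul(Pow(2, Rational(1, 2)), Pow(H, Rational(1, 2))))
Function('t')(I) = Add(-2, Mul(Pow(2, Rational(1, 2)), Pow(I, Rational(1, 2))))
u = -3609 (u = Add(-1811, -1798) = -3609)
Add(Function('t')(Add(Mul(-15, Pow(-3, -1)), Mul(-15, Pow(-4, -1)))), u) = Add(Add(-2, Mul(Pow(2, Rational(1, 2)), Pow(Add(Mul(-15, Pow(-3, -1)), Mul(-15, Pow(-4, -1))), Rational(1, 2)))), -3609) = Add(Add(-2, Mul(Pow(2, Rational(1, 2)), Pow(Add(Mul(-15, Rational(-1, 3)), Mul(-15, Rational(-1, 4))), Rational(1, 2)))), -3609) = Add(Add(-2, Mul(Pow(2, Rational(1, 2)), Pow(Add(5, Rational(15, 4)), Rational(1, 2)))), -3609) = Add(Add(-2, Mul(Pow(2, Rational(1, 2)), Pow(Rational(35, 4), Rational(1, 2)))), -3609) = Add(Add(-2, Mul(Pow(2, Rational(1, 2)), Mul(Rational(1, 2), Pow(35, Rational(1, 2))))), -3609) = Add(Add(-2, Mul(Rational(1, 2), Pow(70, Rational(1, 2)))), -3609) = Add(-3611, Mul(Rational(1, 2), Pow(70, Rational(1, 2))))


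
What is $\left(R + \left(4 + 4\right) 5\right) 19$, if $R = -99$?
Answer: $-1121$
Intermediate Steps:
$\left(R + \left(4 + 4\right) 5\right) 19 = \left(-99 + \left(4 + 4\right) 5\right) 19 = \left(-99 + 8 \cdot 5\right) 19 = \left(-99 + 40\right) 19 = \left(-59\right) 19 = -1121$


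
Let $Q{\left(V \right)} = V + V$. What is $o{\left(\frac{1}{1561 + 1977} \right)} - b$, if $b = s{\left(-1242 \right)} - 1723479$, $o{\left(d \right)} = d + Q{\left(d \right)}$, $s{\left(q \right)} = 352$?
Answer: $\frac{6096423329}{3538} \approx 1.7231 \cdot 10^{6}$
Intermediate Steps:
$Q{\left(V \right)} = 2 V$
$o{\left(d \right)} = 3 d$ ($o{\left(d \right)} = d + 2 d = 3 d$)
$b = -1723127$ ($b = 352 - 1723479 = -1723127$)
$o{\left(\frac{1}{1561 + 1977} \right)} - b = \frac{3}{1561 + 1977} - -1723127 = \frac{3}{3538} + 1723127 = \frac{6096423329}{3538}$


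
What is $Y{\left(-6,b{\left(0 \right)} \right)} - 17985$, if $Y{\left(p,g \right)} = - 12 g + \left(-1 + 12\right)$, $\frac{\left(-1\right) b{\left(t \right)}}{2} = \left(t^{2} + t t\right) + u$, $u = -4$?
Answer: $-18070$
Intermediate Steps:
$b{\left(t \right)} = 8 - 4 t^{2}$ ($b{\left(t \right)} = - 2 \left(\left(t^{2} + t t\right) - 4\right) = - 2 \left(\left(t^{2} + t^{2}\right) - 4\right) = - 2 \left(2 t^{2} - 4\right) = - 2 \left(-4 + 2 t^{2}\right) = 8 - 4 t^{2}$)
$Y{\left(p,g \right)} = 11 - 12 g$ ($Y{\left(p,g \right)} = - 12 g + 11 = 11 - 12 g$)
$Y{\left(-6,b{\left(0 \right)} \right)} - 17985 = \left(11 - 12 \left(8 - 4 \cdot 0^{2}\right)\right) - 17985 = \left(11 - 12 \left(8 - 0\right)\right) - 17985 = \left(11 - 12 \left(8 + 0\right)\right) - 17985 = \left(11 - 96\right) - 17985 = -85 - 17985 = -18070$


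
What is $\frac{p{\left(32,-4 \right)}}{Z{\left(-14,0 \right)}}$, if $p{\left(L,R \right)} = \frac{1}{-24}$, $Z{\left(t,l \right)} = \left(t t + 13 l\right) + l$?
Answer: $- \frac{1}{4704} \approx -0.00021259$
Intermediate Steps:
$Z{\left(t,l \right)} = t^{2} + 14 l$ ($Z{\left(t,l \right)} = \left(t^{2} + 13 l\right) + l = t^{2} + 14 l$)
$p{\left(L,R \right)} = - \frac{1}{24}$
$\frac{p{\left(32,-4 \right)}}{Z{\left(-14,0 \right)}} = - \frac{1}{24 \left(\left(-14\right)^{2} + 14 \cdot 0\right)} = - \frac{1}{24 \left(196 + 0\right)} = - \frac{1}{24 \cdot 196} = \left(- \frac{1}{24}\right) \frac{1}{196} = - \frac{1}{4704}$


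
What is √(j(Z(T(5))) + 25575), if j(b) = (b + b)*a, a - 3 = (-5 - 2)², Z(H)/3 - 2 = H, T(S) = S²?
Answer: √33999 ≈ 184.39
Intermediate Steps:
Z(H) = 6 + 3*H
a = 52 (a = 3 + (-5 - 2)² = 3 + (-7)² = 3 + 49 = 52)
j(b) = 104*b (j(b) = (b + b)*52 = (2*b)*52 = 104*b)
√(j(Z(T(5))) + 25575) = √(104*(6 + 3*5²) + 25575) = √(104*(6 + 3*25) + 25575) = √(104*(6 + 75) + 25575) = √(104*81 + 25575) = √(8424 + 25575) = √33999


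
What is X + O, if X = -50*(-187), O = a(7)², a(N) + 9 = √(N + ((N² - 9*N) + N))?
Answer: 9431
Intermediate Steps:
a(N) = -9 + √(N² - 7*N) (a(N) = -9 + √(N + ((N² - 9*N) + N)) = -9 + √(N + (N² - 8*N)) = -9 + √(N² - 7*N))
O = 81 (O = (-9 + √(7*(-7 + 7)))² = (-9 + √(7*0))² = (-9 + √0)² = (-9 + 0)² = (-9)² = 81)
X = 9350
X + O = 9350 + 81 = 9431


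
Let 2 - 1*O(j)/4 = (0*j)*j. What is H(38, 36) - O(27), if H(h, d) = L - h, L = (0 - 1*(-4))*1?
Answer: -42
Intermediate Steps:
O(j) = 8 (O(j) = 8 - 4*0*j*j = 8 - 0*j = 8 - 4*0 = 8 + 0 = 8)
L = 4 (L = (0 + 4)*1 = 4*1 = 4)
H(h, d) = 4 - h
H(38, 36) - O(27) = (4 - 1*38) - 1*8 = (4 - 38) - 8 = -34 - 8 = -42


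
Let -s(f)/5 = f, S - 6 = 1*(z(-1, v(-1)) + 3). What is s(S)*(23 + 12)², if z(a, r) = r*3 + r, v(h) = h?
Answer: -30625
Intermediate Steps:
z(a, r) = 4*r (z(a, r) = 3*r + r = 4*r)
S = 5 (S = 6 + 1*(4*(-1) + 3) = 6 + 1*(-4 + 3) = 6 + 1*(-1) = 6 - 1 = 5)
s(f) = -5*f
s(S)*(23 + 12)² = (-5*5)*(23 + 12)² = -25*35² = -25*1225 = -30625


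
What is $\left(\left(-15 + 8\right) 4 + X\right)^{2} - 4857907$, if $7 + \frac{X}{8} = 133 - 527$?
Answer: $5613789$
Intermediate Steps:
$X = -3208$ ($X = -56 + 8 \left(133 - 527\right) = -56 + 8 \left(-394\right) = -56 - 3152 = -3208$)
$\left(\left(-15 + 8\right) 4 + X\right)^{2} - 4857907 = \left(\left(-15 + 8\right) 4 - 3208\right)^{2} - 4857907 = \left(\left(-7\right) 4 - 3208\right)^{2} - 4857907 = \left(-28 - 3208\right)^{2} - 4857907 = \left(-3236\right)^{2} - 4857907 = 10471696 - 4857907 = 5613789$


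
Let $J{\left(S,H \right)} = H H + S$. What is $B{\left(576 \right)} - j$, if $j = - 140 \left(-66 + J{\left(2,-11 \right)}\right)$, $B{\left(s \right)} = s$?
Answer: $8556$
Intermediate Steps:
$J{\left(S,H \right)} = S + H^{2}$ ($J{\left(S,H \right)} = H^{2} + S = S + H^{2}$)
$j = -7980$ ($j = - 140 \left(-66 + \left(2 + \left(-11\right)^{2}\right)\right) = - 140 \left(-66 + \left(2 + 121\right)\right) = - 140 \left(-66 + 123\right) = \left(-140\right) 57 = -7980$)
$B{\left(576 \right)} - j = 576 - -7980 = 576 + 7980 = 8556$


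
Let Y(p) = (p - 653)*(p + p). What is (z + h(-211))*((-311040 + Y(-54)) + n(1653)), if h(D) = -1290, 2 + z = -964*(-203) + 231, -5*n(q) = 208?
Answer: -228424391268/5 ≈ -4.5685e+10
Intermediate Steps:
Y(p) = 2*p*(-653 + p) (Y(p) = (-653 + p)*(2*p) = 2*p*(-653 + p))
n(q) = -208/5 (n(q) = -⅕*208 = -208/5)
z = 195921 (z = -2 + (-964*(-203) + 231) = -2 + (195692 + 231) = -2 + 195923 = 195921)
(z + h(-211))*((-311040 + Y(-54)) + n(1653)) = (195921 - 1290)*((-311040 + 2*(-54)*(-653 - 54)) - 208/5) = 194631*((-311040 + 2*(-54)*(-707)) - 208/5) = 194631*((-311040 + 76356) - 208/5) = 194631*(-234684 - 208/5) = 194631*(-1173628/5) = -228424391268/5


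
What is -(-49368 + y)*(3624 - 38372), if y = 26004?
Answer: -811852272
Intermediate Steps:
-(-49368 + y)*(3624 - 38372) = -(-49368 + 26004)*(3624 - 38372) = -(-23364)*(-34748) = -1*811852272 = -811852272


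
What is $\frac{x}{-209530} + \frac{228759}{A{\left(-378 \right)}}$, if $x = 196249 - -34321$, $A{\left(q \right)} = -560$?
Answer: $- \frac{4806099247}{11733680} \approx -409.6$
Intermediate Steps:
$x = 230570$ ($x = 196249 + 34321 = 230570$)
$\frac{x}{-209530} + \frac{228759}{A{\left(-378 \right)}} = \frac{230570}{-209530} + \frac{228759}{-560} = 230570 \left(- \frac{1}{209530}\right) + 228759 \left(- \frac{1}{560}\right) = - \frac{23057}{20953} - \frac{228759}{560} = - \frac{4806099247}{11733680}$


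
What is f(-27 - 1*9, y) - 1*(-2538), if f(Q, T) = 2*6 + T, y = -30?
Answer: 2520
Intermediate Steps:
f(Q, T) = 12 + T
f(-27 - 1*9, y) - 1*(-2538) = (12 - 30) - 1*(-2538) = -18 + 2538 = 2520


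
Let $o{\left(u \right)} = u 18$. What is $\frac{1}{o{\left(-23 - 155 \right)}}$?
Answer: $- \frac{1}{3204} \approx -0.00031211$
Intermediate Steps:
$o{\left(u \right)} = 18 u$
$\frac{1}{o{\left(-23 - 155 \right)}} = \frac{1}{18 \left(-23 - 155\right)} = \frac{1}{18 \left(-178\right)} = \frac{1}{-3204} = - \frac{1}{3204}$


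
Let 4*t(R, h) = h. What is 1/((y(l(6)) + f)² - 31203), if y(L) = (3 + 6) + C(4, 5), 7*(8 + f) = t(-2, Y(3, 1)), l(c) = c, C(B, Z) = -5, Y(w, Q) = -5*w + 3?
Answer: -49/1527986 ≈ -3.2068e-5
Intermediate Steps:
Y(w, Q) = 3 - 5*w
t(R, h) = h/4
f = -59/7 (f = -8 + ((3 - 5*3)/4)/7 = -8 + ((3 - 15)/4)/7 = -8 + ((¼)*(-12))/7 = -8 + (⅐)*(-3) = -8 - 3/7 = -59/7 ≈ -8.4286)
y(L) = 4 (y(L) = (3 + 6) - 5 = 9 - 5 = 4)
1/((y(l(6)) + f)² - 31203) = 1/((4 - 59/7)² - 31203) = 1/((-31/7)² - 31203) = 1/(961/49 - 31203) = 1/(-1527986/49) = -49/1527986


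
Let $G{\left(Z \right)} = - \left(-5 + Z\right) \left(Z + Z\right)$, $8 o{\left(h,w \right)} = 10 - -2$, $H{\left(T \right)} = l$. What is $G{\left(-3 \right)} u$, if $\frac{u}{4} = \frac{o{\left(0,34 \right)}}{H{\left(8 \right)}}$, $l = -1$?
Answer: $288$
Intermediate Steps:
$H{\left(T \right)} = -1$
$o{\left(h,w \right)} = \frac{3}{2}$ ($o{\left(h,w \right)} = \frac{10 - -2}{8} = \frac{10 + 2}{8} = \frac{1}{8} \cdot 12 = \frac{3}{2}$)
$G{\left(Z \right)} = - 2 Z \left(-5 + Z\right)$ ($G{\left(Z \right)} = - \left(-5 + Z\right) 2 Z = - 2 Z \left(-5 + Z\right)$)
$u = -6$ ($u = 4 \frac{3}{2 \left(-1\right)} = 4 \cdot \frac{3}{2} \left(-1\right) = 4 \left(- \frac{3}{2}\right) = -6$)
$G{\left(-3 \right)} u = 2 \left(-3\right) \left(5 - -3\right) \left(-6\right) = 2 \left(-3\right) \left(5 + 3\right) \left(-6\right) = 2 \left(-3\right) 8 \left(-6\right) = \left(-48\right) \left(-6\right) = 288$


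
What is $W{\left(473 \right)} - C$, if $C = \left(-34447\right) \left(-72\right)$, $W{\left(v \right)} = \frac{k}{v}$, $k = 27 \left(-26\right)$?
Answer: $- \frac{1173127734}{473} \approx -2.4802 \cdot 10^{6}$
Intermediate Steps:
$k = -702$
$W{\left(v \right)} = - \frac{702}{v}$
$C = 2480184$
$W{\left(473 \right)} - C = - \frac{702}{473} - 2480184 = - \frac{1173127734}{473}$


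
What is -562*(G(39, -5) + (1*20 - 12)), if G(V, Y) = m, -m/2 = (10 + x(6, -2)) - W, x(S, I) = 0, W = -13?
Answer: 21356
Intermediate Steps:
m = -46 (m = -2*((10 + 0) - 1*(-13)) = -2*(10 + 13) = -2*23 = -46)
G(V, Y) = -46
-562*(G(39, -5) + (1*20 - 12)) = -562*(-46 + (1*20 - 12)) = -562*(-46 + (20 - 12)) = -562*(-46 + 8) = -562*(-38) = 21356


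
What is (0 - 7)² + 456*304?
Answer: 138673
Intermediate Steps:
(0 - 7)² + 456*304 = (-7)² + 138624 = 49 + 138624 = 138673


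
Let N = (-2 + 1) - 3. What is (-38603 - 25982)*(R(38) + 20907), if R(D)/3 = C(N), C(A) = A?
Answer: -1349503575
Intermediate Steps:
N = -4 (N = -1 - 3 = -4)
R(D) = -12 (R(D) = 3*(-4) = -12)
(-38603 - 25982)*(R(38) + 20907) = (-38603 - 25982)*(-12 + 20907) = -64585*20895 = -1349503575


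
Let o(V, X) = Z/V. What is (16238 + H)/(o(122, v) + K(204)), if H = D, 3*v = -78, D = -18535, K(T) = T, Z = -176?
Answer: -140117/12356 ≈ -11.340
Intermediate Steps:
v = -26 (v = (⅓)*(-78) = -26)
H = -18535
o(V, X) = -176/V
(16238 + H)/(o(122, v) + K(204)) = (16238 - 18535)/(-176/122 + 204) = -2297/(-176*1/122 + 204) = -2297/(-88/61 + 204) = -2297/12356/61 = -2297*61/12356 = -140117/12356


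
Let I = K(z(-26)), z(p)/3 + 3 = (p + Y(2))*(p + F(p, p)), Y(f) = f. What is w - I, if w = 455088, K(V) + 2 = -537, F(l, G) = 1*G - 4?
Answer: 455627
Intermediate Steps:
F(l, G) = -4 + G (F(l, G) = G - 4 = -4 + G)
z(p) = -9 + 3*(-4 + 2*p)*(2 + p) (z(p) = -9 + 3*((p + 2)*(p + (-4 + p))) = -9 + 3*((2 + p)*(-4 + 2*p)) = -9 + 3*((-4 + 2*p)*(2 + p)) = -9 + 3*(-4 + 2*p)*(2 + p))
K(V) = -539 (K(V) = -2 - 537 = -539)
I = -539
w - I = 455088 - 1*(-539) = 455088 + 539 = 455627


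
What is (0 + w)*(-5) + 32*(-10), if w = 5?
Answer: -345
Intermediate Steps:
(0 + w)*(-5) + 32*(-10) = (0 + 5)*(-5) + 32*(-10) = 5*(-5) - 320 = -25 - 320 = -345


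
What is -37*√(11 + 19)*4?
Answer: -148*√30 ≈ -810.63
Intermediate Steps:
-37*√(11 + 19)*4 = -37*√30*4 = -148*√30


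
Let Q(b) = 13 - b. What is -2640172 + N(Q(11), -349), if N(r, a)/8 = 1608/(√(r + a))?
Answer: -2640172 - 12864*I*√347/347 ≈ -2.6402e+6 - 690.58*I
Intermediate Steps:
N(r, a) = 12864/√(a + r) (N(r, a) = 8*(1608/(√(r + a))) = 8*(1608/(√(a + r))) = 8*(1608/√(a + r)) = 12864/√(a + r))
-2640172 + N(Q(11), -349) = -2640172 + 12864/√(-349 + (13 - 1*11)) = -2640172 + 12864/√(-349 + (13 - 11)) = -2640172 + 12864/√(-349 + 2) = -2640172 + 12864/√(-347) = -2640172 + 12864*(-I*√347/347) = -2640172 - 12864*I*√347/347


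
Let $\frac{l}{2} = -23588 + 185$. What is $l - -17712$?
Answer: $-29094$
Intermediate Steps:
$l = -46806$ ($l = 2 \left(-23588 + 185\right) = 2 \left(-23403\right) = -46806$)
$l - -17712 = -46806 - -17712 = -46806 + 17712 = -29094$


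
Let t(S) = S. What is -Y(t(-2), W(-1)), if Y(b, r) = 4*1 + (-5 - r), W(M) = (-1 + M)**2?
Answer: 5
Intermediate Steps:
Y(b, r) = -1 - r (Y(b, r) = 4 + (-5 - r) = -1 - r)
-Y(t(-2), W(-1)) = -(-1 - (-1 - 1)**2) = -(-1 - 1*(-2)**2) = -(-1 - 1*4) = -(-1 - 4) = -1*(-5) = 5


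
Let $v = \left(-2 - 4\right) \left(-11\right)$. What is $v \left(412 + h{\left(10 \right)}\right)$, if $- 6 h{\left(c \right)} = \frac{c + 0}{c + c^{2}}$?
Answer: $27191$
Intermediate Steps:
$h{\left(c \right)} = - \frac{c}{6 \left(c + c^{2}\right)}$ ($h{\left(c \right)} = - \frac{\left(c + 0\right) \frac{1}{c + c^{2}}}{6} = - \frac{c \frac{1}{c + c^{2}}}{6} = - \frac{c}{6 \left(c + c^{2}\right)}$)
$v = 66$ ($v = \left(-6\right) \left(-11\right) = 66$)
$v \left(412 + h{\left(10 \right)}\right) = 66 \left(412 - \frac{1}{6 + 6 \cdot 10}\right) = 66 \left(412 - \frac{1}{6 + 60}\right) = 66 \left(412 - \frac{1}{66}\right) = 66 \cdot \frac{27191}{66} = 27191$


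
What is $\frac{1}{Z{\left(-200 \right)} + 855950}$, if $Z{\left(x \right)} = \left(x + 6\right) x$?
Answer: $\frac{1}{894750} \approx 1.1176 \cdot 10^{-6}$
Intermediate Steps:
$Z{\left(x \right)} = x \left(6 + x\right)$ ($Z{\left(x \right)} = \left(6 + x\right) x = x \left(6 + x\right)$)
$\frac{1}{Z{\left(-200 \right)} + 855950} = \frac{1}{- 200 \left(6 - 200\right) + 855950} = \frac{1}{\left(-200\right) \left(-194\right) + 855950} = \frac{1}{38800 + 855950} = \frac{1}{894750}$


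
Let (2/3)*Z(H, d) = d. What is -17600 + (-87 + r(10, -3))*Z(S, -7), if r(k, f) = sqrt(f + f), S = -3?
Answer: -33373/2 - 21*I*sqrt(6)/2 ≈ -16687.0 - 25.72*I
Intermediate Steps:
Z(H, d) = 3*d/2
r(k, f) = sqrt(2)*sqrt(f) (r(k, f) = sqrt(2*f) = sqrt(2)*sqrt(f))
-17600 + (-87 + r(10, -3))*Z(S, -7) = -17600 + (-87 + sqrt(2)*sqrt(-3))*((3/2)*(-7)) = -17600 + (-87 + sqrt(2)*(I*sqrt(3)))*(-21/2) = -17600 + (-87 + I*sqrt(6))*(-21/2) = -17600 + (1827/2 - 21*I*sqrt(6)/2) = -33373/2 - 21*I*sqrt(6)/2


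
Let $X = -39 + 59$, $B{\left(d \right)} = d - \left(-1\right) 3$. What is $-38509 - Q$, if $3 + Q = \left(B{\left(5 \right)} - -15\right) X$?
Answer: $-38966$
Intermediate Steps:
$B{\left(d \right)} = 3 + d$ ($B{\left(d \right)} = d - -3 = d + 3 = 3 + d$)
$X = 20$
$Q = 457$ ($Q = -3 + \left(\left(3 + 5\right) - -15\right) 20 = -3 + \left(8 + 15\right) 20 = -3 + 23 \cdot 20 = -3 + 460 = 457$)
$-38509 - Q = -38509 - 457 = -38966$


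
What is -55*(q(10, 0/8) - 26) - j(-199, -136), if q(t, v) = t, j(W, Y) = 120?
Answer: 760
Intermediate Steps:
-55*(q(10, 0/8) - 26) - j(-199, -136) = -55*(10 - 26) - 1*120 = -55*(-16) - 120 = 880 - 120 = 760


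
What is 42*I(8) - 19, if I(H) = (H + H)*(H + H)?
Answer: 10733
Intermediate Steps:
I(H) = 4*H² (I(H) = (2*H)*(2*H) = 4*H²)
42*I(8) - 19 = 42*(4*8²) - 19 = 42*(4*64) - 19 = 42*256 - 19 = 10752 - 19 = 10733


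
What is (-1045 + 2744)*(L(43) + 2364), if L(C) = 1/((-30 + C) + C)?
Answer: 224922115/56 ≈ 4.0165e+6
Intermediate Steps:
L(C) = 1/(-30 + 2*C)
(-1045 + 2744)*(L(43) + 2364) = (-1045 + 2744)*(1/(2*(-15 + 43)) + 2364) = 1699*((½)/28 + 2364) = 1699*((½)*(1/28) + 2364) = 1699*(1/56 + 2364) = 1699*(132385/56) = 224922115/56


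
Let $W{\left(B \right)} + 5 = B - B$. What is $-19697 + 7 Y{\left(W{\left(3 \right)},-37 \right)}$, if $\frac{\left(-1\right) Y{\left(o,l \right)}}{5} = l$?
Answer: $-18402$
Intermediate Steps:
$W{\left(B \right)} = -5$ ($W{\left(B \right)} = -5 + \left(B - B\right) = -5 + 0 = -5$)
$Y{\left(o,l \right)} = - 5 l$
$-19697 + 7 Y{\left(W{\left(3 \right)},-37 \right)} = -19697 + 7 \left(\left(-5\right) \left(-37\right)\right) = -19697 + 7 \cdot 185 = -19697 + 1295 = -18402$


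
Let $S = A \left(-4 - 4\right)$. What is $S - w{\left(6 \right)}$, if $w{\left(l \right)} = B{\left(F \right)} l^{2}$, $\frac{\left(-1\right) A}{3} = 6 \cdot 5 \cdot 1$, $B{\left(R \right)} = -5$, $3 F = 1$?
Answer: $900$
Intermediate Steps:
$F = \frac{1}{3}$ ($F = \frac{1}{3} \cdot 1 = \frac{1}{3} \approx 0.33333$)
$A = -90$ ($A = - 3 \cdot 6 \cdot 5 \cdot 1 = - 3 \cdot 30 \cdot 1 = \left(-3\right) 30 = -90$)
$S = 720$ ($S = - 90 \left(-4 - 4\right) = \left(-90\right) \left(-8\right) = 720$)
$w{\left(l \right)} = - 5 l^{2}$
$S - w{\left(6 \right)} = 720 - - 5 \cdot 6^{2} = 720 - \left(-5\right) 36 = 720 - -180 = 720 + 180 = 900$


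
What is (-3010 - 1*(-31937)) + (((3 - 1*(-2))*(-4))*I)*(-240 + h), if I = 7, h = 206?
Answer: 33687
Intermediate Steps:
(-3010 - 1*(-31937)) + (((3 - 1*(-2))*(-4))*I)*(-240 + h) = (-3010 - 1*(-31937)) + (((3 - 1*(-2))*(-4))*7)*(-240 + 206) = (-3010 + 31937) + (((3 + 2)*(-4))*7)*(-34) = 28927 + ((5*(-4))*7)*(-34) = 28927 - 20*7*(-34) = 28927 - 140*(-34) = 28927 + 4760 = 33687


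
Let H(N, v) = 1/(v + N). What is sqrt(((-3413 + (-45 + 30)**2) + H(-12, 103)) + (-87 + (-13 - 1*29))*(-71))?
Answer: sqrt(49445942)/91 ≈ 77.272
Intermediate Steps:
H(N, v) = 1/(N + v)
sqrt(((-3413 + (-45 + 30)**2) + H(-12, 103)) + (-87 + (-13 - 1*29))*(-71)) = sqrt(((-3413 + (-45 + 30)**2) + 1/(-12 + 103)) + (-87 + (-13 - 1*29))*(-71)) = sqrt(((-3413 + (-15)**2) + 1/91) + (-87 + (-13 - 29))*(-71)) = sqrt(((-3413 + 225) + 1/91) + (-87 - 42)*(-71)) = sqrt((-3188 + 1/91) - 129*(-71)) = sqrt(-290107/91 + 9159) = sqrt(543362/91) = sqrt(49445942)/91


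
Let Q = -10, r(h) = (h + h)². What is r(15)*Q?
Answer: -9000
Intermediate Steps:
r(h) = 4*h² (r(h) = (2*h)² = 4*h²)
r(15)*Q = (4*15²)*(-10) = (4*225)*(-10) = 900*(-10) = -9000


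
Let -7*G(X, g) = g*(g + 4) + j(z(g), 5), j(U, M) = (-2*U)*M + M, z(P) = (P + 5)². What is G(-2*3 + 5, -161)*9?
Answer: 280386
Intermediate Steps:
z(P) = (5 + P)²
j(U, M) = M - 2*M*U (j(U, M) = -2*M*U + M = M - 2*M*U)
G(X, g) = -5/7 + 10*(5 + g)²/7 - g*(4 + g)/7 (G(X, g) = -(g*(g + 4) + 5*(1 - 2*(5 + g)²))/7 = -(g*(4 + g) + (5 - 10*(5 + g)²))/7 = -(5 - 10*(5 + g)² + g*(4 + g))/7 = -5/7 + 10*(5 + g)²/7 - g*(4 + g)/7)
G(-2*3 + 5, -161)*9 = (35 + (9/7)*(-161)² + (96/7)*(-161))*9 = (35 + (9/7)*25921 - 2208)*9 = (35 + 33327 - 2208)*9 = 31154*9 = 280386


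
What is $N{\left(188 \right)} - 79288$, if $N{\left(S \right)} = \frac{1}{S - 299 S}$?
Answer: $- \frac{4442030913}{56024} \approx -79288.0$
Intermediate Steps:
$N{\left(S \right)} = - \frac{1}{298 S}$ ($N{\left(S \right)} = \frac{1}{\left(-298\right) S} = - \frac{1}{298 S}$)
$N{\left(188 \right)} - 79288 = - \frac{1}{298 \cdot 188} - 79288 = \left(- \frac{1}{298}\right) \frac{1}{188} - 79288 = - \frac{1}{56024} - 79288 = - \frac{4442030913}{56024}$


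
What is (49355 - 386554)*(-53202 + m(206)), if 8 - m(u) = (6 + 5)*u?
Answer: 18701056540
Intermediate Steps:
m(u) = 8 - 11*u (m(u) = 8 - (6 + 5)*u = 8 - 11*u)
(49355 - 386554)*(-53202 + m(206)) = (49355 - 386554)*(-53202 + (8 - 11*206)) = -337199*(-53202 + (8 - 2266)) = -337199*(-53202 - 2258) = -337199*(-55460) = 18701056540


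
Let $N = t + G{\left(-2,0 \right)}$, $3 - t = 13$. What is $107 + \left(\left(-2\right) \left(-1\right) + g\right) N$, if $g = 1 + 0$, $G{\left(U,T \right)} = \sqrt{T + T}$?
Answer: $77$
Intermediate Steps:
$t = -10$ ($t = 3 - 13 = -10$)
$G{\left(U,T \right)} = \sqrt{2} \sqrt{T}$ ($G{\left(U,T \right)} = \sqrt{2 T} = \sqrt{2} \sqrt{T}$)
$g = 1$
$N = -10$ ($N = -10 + \sqrt{2} \sqrt{0} = -10 + \sqrt{2} \cdot 0 = -10 + 0 = -10$)
$107 + \left(\left(-2\right) \left(-1\right) + g\right) N = 107 + \left(\left(-2\right) \left(-1\right) + 1\right) \left(-10\right) = 107 + \left(2 + 1\right) \left(-10\right) = 107 + 3 \left(-10\right) = 107 - 30 = 77$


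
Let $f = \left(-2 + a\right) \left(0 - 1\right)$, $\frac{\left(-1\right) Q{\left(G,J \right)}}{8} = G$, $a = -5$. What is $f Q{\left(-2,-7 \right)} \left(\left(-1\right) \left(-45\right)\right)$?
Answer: $5040$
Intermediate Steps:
$Q{\left(G,J \right)} = - 8 G$
$f = 7$ ($f = \left(-2 - 5\right) \left(0 - 1\right) = \left(-7\right) \left(-1\right) = 7$)
$f Q{\left(-2,-7 \right)} \left(\left(-1\right) \left(-45\right)\right) = 7 \left(\left(-8\right) \left(-2\right)\right) \left(\left(-1\right) \left(-45\right)\right) = 7 \cdot 16 \cdot 45 = 112 \cdot 45 = 5040$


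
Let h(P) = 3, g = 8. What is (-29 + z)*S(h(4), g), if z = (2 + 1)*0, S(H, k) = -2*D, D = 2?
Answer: 116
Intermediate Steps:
S(H, k) = -4 (S(H, k) = -2*2 = -4)
z = 0 (z = 3*0 = 0)
(-29 + z)*S(h(4), g) = (-29 + 0)*(-4) = -29*(-4) = 116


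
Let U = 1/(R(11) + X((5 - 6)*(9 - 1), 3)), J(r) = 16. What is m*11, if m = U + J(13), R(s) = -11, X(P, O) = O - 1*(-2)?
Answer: 1045/6 ≈ 174.17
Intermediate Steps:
X(P, O) = 2 + O (X(P, O) = O + 2 = 2 + O)
U = -⅙ (U = 1/(-11 + (2 + 3)) = 1/(-11 + 5) = 1/(-6) = -⅙ ≈ -0.16667)
m = 95/6 (m = -⅙ + 16 = 95/6 ≈ 15.833)
m*11 = (95/6)*11 = 1045/6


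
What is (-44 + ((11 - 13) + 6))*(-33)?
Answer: 1320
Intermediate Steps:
(-44 + ((11 - 13) + 6))*(-33) = (-44 + (-2 + 6))*(-33) = (-44 + 4)*(-33) = -40*(-33) = 1320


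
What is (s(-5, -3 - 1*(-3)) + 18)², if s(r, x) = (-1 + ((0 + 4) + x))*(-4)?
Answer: 36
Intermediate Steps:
s(r, x) = -12 - 4*x (s(r, x) = (-1 + (4 + x))*(-4) = (3 + x)*(-4) = -12 - 4*x)
(s(-5, -3 - 1*(-3)) + 18)² = ((-12 - 4*(-3 - 1*(-3))) + 18)² = ((-12 - 4*(-3 + 3)) + 18)² = ((-12 - 4*0) + 18)² = ((-12 + 0) + 18)² = (-12 + 18)² = 6² = 36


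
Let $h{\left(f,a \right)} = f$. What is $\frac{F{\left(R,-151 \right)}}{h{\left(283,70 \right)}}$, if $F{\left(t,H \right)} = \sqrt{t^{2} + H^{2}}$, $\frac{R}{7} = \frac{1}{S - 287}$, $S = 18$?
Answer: $\frac{\sqrt{1649903210}}{76127} \approx 0.53357$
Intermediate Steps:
$R = - \frac{7}{269}$ ($R = \frac{7}{18 - 287} = \frac{7}{-269} = 7 \left(- \frac{1}{269}\right) = - \frac{7}{269} \approx -0.026022$)
$F{\left(t,H \right)} = \sqrt{H^{2} + t^{2}}$
$\frac{F{\left(R,-151 \right)}}{h{\left(283,70 \right)}} = \frac{\sqrt{\left(-151\right)^{2} + \left(- \frac{7}{269}\right)^{2}}}{283} = \sqrt{22801 + \frac{49}{72361}} \cdot \frac{1}{283} = \sqrt{\frac{1649903210}{72361}} \cdot \frac{1}{283} = \frac{\sqrt{1649903210}}{269} \cdot \frac{1}{283} = \frac{\sqrt{1649903210}}{76127}$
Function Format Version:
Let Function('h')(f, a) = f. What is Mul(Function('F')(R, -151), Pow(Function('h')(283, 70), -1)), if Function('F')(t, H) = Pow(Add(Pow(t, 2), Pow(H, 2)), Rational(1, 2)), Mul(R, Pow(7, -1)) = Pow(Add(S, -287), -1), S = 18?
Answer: Mul(Rational(1, 76127), Pow(1649903210, Rational(1, 2))) ≈ 0.53357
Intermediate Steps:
R = Rational(-7, 269) (R = Mul(7, Pow(Add(18, -287), -1)) = Mul(7, Pow(-269, -1)) = Mul(7, Rational(-1, 269)) = Rational(-7, 269) ≈ -0.026022)
Function('F')(t, H) = Pow(Add(Pow(H, 2), Pow(t, 2)), Rational(1, 2))
Mul(Function('F')(R, -151), Pow(Function('h')(283, 70), -1)) = Mul(Pow(Add(Pow(-151, 2), Pow(Rational(-7, 269), 2)), Rational(1, 2)), Pow(283, -1)) = Mul(Pow(Add(22801, Rational(49, 72361)), Rational(1, 2)), Rational(1, 283)) = Mul(Pow(Rational(1649903210, 72361), Rational(1, 2)), Rational(1, 283)) = Mul(Mul(Rational(1, 269), Pow(1649903210, Rational(1, 2))), Rational(1, 283)) = Mul(Rational(1, 76127), Pow(1649903210, Rational(1, 2)))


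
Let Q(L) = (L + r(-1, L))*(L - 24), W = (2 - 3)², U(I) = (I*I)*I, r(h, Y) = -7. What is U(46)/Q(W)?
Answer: 2116/3 ≈ 705.33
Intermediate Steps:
U(I) = I³ (U(I) = I²*I = I³)
W = 1 (W = (-1)² = 1)
Q(L) = (-24 + L)*(-7 + L) (Q(L) = (L - 7)*(L - 24) = (-7 + L)*(-24 + L) = (-24 + L)*(-7 + L))
U(46)/Q(W) = 46³/(168 + 1² - 31*1) = 97336/(168 + 1 - 31) = 97336/138 = 97336*(1/138) = 2116/3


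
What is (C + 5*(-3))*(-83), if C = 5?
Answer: 830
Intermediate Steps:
(C + 5*(-3))*(-83) = (5 + 5*(-3))*(-83) = (5 - 15)*(-83) = -10*(-83) = 830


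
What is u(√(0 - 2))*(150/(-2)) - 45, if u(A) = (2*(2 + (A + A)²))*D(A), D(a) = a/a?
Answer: 855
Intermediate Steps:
D(a) = 1
u(A) = 4 + 8*A² (u(A) = (2*(2 + (A + A)²))*1 = (2*(2 + (2*A)²))*1 = (2*(2 + 4*A²))*1 = (4 + 8*A²)*1 = 4 + 8*A²)
u(√(0 - 2))*(150/(-2)) - 45 = (4 + 8*(√(0 - 2))²)*(150/(-2)) - 45 = (4 + 8*(√(-2))²)*(150*(-½)) - 45 = (4 + 8*(I*√2)²)*(-75) - 45 = (4 + 8*(-2))*(-75) - 45 = (4 - 16)*(-75) - 45 = -12*(-75) - 45 = 900 - 45 = 855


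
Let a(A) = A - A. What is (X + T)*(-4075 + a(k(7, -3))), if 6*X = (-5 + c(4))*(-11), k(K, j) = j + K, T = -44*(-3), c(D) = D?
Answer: -3272225/6 ≈ -5.4537e+5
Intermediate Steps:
T = 132
k(K, j) = K + j
X = 11/6 (X = ((-5 + 4)*(-11))/6 = (-1*(-11))/6 = (⅙)*11 = 11/6 ≈ 1.8333)
a(A) = 0
(X + T)*(-4075 + a(k(7, -3))) = (11/6 + 132)*(-4075 + 0) = (803/6)*(-4075) = -3272225/6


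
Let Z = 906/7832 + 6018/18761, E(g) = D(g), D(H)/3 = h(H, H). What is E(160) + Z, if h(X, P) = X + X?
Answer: 70561418181/73468076 ≈ 960.44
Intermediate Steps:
h(X, P) = 2*X
D(H) = 6*H (D(H) = 3*(2*H) = 6*H)
E(g) = 6*g
Z = 32065221/73468076 (Z = 906*(1/7832) + 6018*(1/18761) = 453/3916 + 6018/18761 = 32065221/73468076 ≈ 0.43645)
E(160) + Z = 6*160 + 32065221/73468076 = 960 + 32065221/73468076 = 70561418181/73468076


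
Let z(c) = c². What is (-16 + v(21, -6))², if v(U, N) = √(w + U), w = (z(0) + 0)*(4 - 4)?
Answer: (16 - √21)² ≈ 130.36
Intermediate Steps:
w = 0 (w = (0² + 0)*(4 - 4) = (0 + 0)*0 = 0*0 = 0)
v(U, N) = √U (v(U, N) = √(0 + U) = √U)
(-16 + v(21, -6))² = (-16 + √21)²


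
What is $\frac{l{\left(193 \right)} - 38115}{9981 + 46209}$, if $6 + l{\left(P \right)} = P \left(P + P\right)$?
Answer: $\frac{36377}{56190} \approx 0.64739$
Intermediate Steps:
$l{\left(P \right)} = -6 + 2 P^{2}$ ($l{\left(P \right)} = -6 + P \left(P + P\right) = -6 + P 2 P = -6 + 2 P^{2}$)
$\frac{l{\left(193 \right)} - 38115}{9981 + 46209} = \frac{\left(-6 + 2 \cdot 193^{2}\right) - 38115}{9981 + 46209} = \frac{\left(-6 + 2 \cdot 37249\right) - 38115}{56190} = \left(\left(-6 + 74498\right) - 38115\right) \frac{1}{56190} = \left(74492 - 38115\right) \frac{1}{56190} = 36377 \cdot \frac{1}{56190} = \frac{36377}{56190}$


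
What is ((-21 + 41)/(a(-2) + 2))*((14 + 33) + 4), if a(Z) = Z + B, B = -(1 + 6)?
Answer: -1020/7 ≈ -145.71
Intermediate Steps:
B = -7 (B = -1*7 = -7)
a(Z) = -7 + Z (a(Z) = Z - 7 = -7 + Z)
((-21 + 41)/(a(-2) + 2))*((14 + 33) + 4) = ((-21 + 41)/((-7 - 2) + 2))*((14 + 33) + 4) = (20/(-9 + 2))*(47 + 4) = (20/(-7))*51 = (20*(-⅐))*51 = -20/7*51 = -1020/7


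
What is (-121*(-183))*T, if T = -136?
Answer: -3011448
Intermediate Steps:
(-121*(-183))*T = -121*(-183)*(-136) = 22143*(-136) = -3011448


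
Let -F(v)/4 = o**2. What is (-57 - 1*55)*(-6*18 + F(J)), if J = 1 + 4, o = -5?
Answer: 23296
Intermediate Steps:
J = 5
F(v) = -100 (F(v) = -4*(-5)**2 = -4*25 = -100)
(-57 - 1*55)*(-6*18 + F(J)) = (-57 - 1*55)*(-6*18 - 100) = (-57 - 55)*(-108 - 100) = -112*(-208) = 23296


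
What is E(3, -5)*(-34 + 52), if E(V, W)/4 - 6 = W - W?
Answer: 432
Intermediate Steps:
E(V, W) = 24 (E(V, W) = 24 + 4*(W - W) = 24 + 4*0 = 24 + 0 = 24)
E(3, -5)*(-34 + 52) = 24*(-34 + 52) = 24*18 = 432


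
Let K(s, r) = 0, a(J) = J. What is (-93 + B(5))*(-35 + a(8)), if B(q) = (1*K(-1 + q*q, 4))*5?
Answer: 2511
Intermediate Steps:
B(q) = 0 (B(q) = (1*0)*5 = 0*5 = 0)
(-93 + B(5))*(-35 + a(8)) = (-93 + 0)*(-35 + 8) = -93*(-27) = 2511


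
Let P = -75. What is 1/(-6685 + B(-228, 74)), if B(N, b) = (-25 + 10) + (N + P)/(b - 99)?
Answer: -25/167197 ≈ -0.00014952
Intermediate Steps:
B(N, b) = -15 + (-75 + N)/(-99 + b) (B(N, b) = (-25 + 10) + (N - 75)/(b - 99) = -15 + (-75 + N)/(-99 + b))
1/(-6685 + B(-228, 74)) = 1/(-6685 + (1410 - 228 - 15*74)/(-99 + 74)) = 1/(-6685 + (1410 - 228 - 1110)/(-25)) = 1/(-6685 - 1/25*72) = 1/(-6685 - 72/25) = 1/(-167197/25) = -25/167197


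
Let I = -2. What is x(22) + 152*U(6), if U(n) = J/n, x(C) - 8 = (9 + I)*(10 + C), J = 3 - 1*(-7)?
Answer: 1456/3 ≈ 485.33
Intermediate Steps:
J = 10 (J = 3 + 7 = 10)
x(C) = 78 + 7*C (x(C) = 8 + (9 - 2)*(10 + C) = 8 + 7*(10 + C) = 8 + (70 + 7*C) = 78 + 7*C)
U(n) = 10/n
x(22) + 152*U(6) = (78 + 7*22) + 152*(10/6) = (78 + 154) + 152*(10*(⅙)) = 232 + 152*(5/3) = 232 + 760/3 = 1456/3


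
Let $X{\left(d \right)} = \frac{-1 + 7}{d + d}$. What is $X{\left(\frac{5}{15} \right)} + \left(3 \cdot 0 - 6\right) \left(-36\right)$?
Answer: $225$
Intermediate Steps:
$X{\left(d \right)} = \frac{3}{d}$ ($X{\left(d \right)} = \frac{6}{2 d} = 6 \frac{1}{2 d} = \frac{3}{d}$)
$X{\left(\frac{5}{15} \right)} + \left(3 \cdot 0 - 6\right) \left(-36\right) = \frac{3}{5 \cdot \frac{1}{15}} + \left(3 \cdot 0 - 6\right) \left(-36\right) = \frac{3}{5 \cdot \frac{1}{15}} + \left(0 - 6\right) \left(-36\right) = 3 \frac{1}{\frac{1}{3}} - -216 = 3 \cdot 3 + 216 = 9 + 216 = 225$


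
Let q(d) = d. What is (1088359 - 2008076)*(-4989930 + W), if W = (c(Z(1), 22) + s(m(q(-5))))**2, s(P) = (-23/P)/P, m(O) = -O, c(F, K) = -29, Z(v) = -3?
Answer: 2867812570790882/625 ≈ 4.5885e+12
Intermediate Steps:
s(P) = -23/P**2
W = 559504/625 (W = (-29 - 23/(-1*(-5))**2)**2 = (-29 - 23/5**2)**2 = (-29 - 23*1/25)**2 = (-29 - 23/25)**2 = (-748/25)**2 = 559504/625 ≈ 895.21)
(1088359 - 2008076)*(-4989930 + W) = (1088359 - 2008076)*(-4989930 + 559504/625) = -919717*(-3118146746/625) = 2867812570790882/625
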